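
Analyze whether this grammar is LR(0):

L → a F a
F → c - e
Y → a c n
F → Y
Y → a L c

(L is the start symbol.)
Yes, the grammar is LR(0)

Augment with L' → L and build the canonical LR(0) collection (I0 = CLOSURE({[L' → . L]}), then GOTO on every symbol after a dot until no new states appear). It has 14 states:
  I0: { [L → . a F a], [L' → . L] }  — shift
  I1: { [L' → L .] }  — accept
  I2: { [F → . Y], [F → . c - e], [L → a . F a], [Y → . a L c], [Y → . a c n] }  — shift
  I3: { [L → a F . a] }  — shift
  I4: { [F → Y .] }  — reduce
  I5: { [L → . a F a], [Y → a . L c], [Y → a . c n] }  — shift
  I6: { [F → c . - e] }  — shift
  I7: { [F → c - . e] }  — shift
  I8: { [F → c - e .] }  — reduce
  I9: { [Y → a L . c] }  — shift
  I10: { [Y → a c . n] }  — shift
  I11: { [Y → a c n .] }  — reduce
  I12: { [Y → a L c .] }  — reduce
  I13: { [L → a F a .] }  — reduce

Every state is either a pure shift/goto state or contains exactly one complete item and nothing to shift — no conflicts. The grammar is LR(0).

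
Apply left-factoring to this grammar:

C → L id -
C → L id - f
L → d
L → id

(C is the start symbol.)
C → L id - C'
C' → ε
C' → f
L → d
L → id

Left-factoring transforms A → αβ₁ | αβ₂ into A → αA' and A' → β₁ | β₂
(α is the longest common prefix among the alternatives). Repeat until
no nonterminal has two alternatives with a common prefix.

Round 1: C has alternatives sharing prefix 'L id -'. Introduce C': C → L id - C'
  Add: C' → ε
  Add: C' → f

No remaining common prefixes — done.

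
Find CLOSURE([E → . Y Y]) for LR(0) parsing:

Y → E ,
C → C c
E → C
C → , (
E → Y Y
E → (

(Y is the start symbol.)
Start with: [E → . Y Y]
  [E → . Y Y] has the dot before Y: add [Y → . E ,]
  [Y → . E ,] has the dot before E: add [E → . C], [E → . (]
  [E → . C] has the dot before C: add [C → . C c], [C → . , (]
No further items can be added.

CLOSURE = { [C → . , (], [C → . C c], [E → . (], [E → . C], [E → . Y Y], [Y → . E ,] }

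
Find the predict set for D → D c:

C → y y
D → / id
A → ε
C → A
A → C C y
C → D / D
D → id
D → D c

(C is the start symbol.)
{ '/', 'id' }

PREDICT(D → D c) = (FIRST(RHS) \ {ε}) ∪ (FOLLOW(D) if ε ∈ FIRST(RHS), i.e. RHS ⇒* ε)
FIRST(D) = { '/', 'id' }
FIRST(D c) = { '/', 'id' }
ε ∉ FIRST(D c), so FOLLOW(D) is not added.
PREDICT(D → D c) = { '/', 'id' }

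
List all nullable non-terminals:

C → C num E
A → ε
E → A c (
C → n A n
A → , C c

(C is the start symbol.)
{ 'A' }

ε-productions: A → ε
So A is immediately nullable.
No further non-terminal can be added: every production for the remaining non-terminals contains a terminal or a non-nullable non-terminal.
Nullable = { 'A' }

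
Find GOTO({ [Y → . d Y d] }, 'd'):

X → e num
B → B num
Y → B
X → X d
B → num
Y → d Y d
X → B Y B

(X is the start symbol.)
{ [B → . B num], [B → . num], [Y → . B], [Y → . d Y d], [Y → d . Y d] }

GOTO(I, 'd') = CLOSURE({ [A → αX.β] : [A → α.Xβ] ∈ I, X = 'd' })

Items with dot before 'd', with the dot advanced:
  [Y → . d Y d] → [Y → d . Y d]
Closure of the advanced items:
  [Y → d . Y d] has the dot before Y: add [Y → . B], [Y → . d Y d]
  [Y → . B] has the dot before B: add [B → . B num], [B → . num]

GOTO = { [B → . B num], [B → . num], [Y → . B], [Y → . d Y d], [Y → d . Y d] }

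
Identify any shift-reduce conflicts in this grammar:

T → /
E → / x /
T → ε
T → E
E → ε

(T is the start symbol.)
Yes — I0: [E → .] vs [E → . / x /]; I1: [T → / .] vs [E → / . x /]

A shift-reduce conflict occurs when an LR(0) state has both:
  - a complete (reduce) item [A → α .] (dot at the end), and
  - a shift item [B → β . c γ] (dot before a terminal).

Augment with T' → T and build the canonical LR(0) collection (I0 = CLOSURE({[T' → . T]}), then GOTO on every symbol after a dot until no new states appear). It has 6 states:
  I0: { [E → . / x /], [E → .], [T → . /], [T → . E], [T → .], [T' → . T] }  — shift, 2 reduces
  I1: { [E → / . x /], [T → / .] }  — shift, reduce
  I2: { [T → E .] }  — reduce
  I3: { [T' → T .] }  — accept
  I4: { [E → / x . /] }  — shift
  I5: { [E → / x / .] }  — reduce

I0 contains reduce items [E → .], [T → .] and shift items [E → . / x /], [T → . /] — shift-reduce conflict.
I1 contains reduce item [T → / .] and shift item [E → / . x /] — shift-reduce conflict.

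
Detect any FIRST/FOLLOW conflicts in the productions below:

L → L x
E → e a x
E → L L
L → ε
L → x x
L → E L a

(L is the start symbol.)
Yes. L → L x with FOLLOW(L) on { 'a', 'e', 'x' }; L → x x with FOLLOW(L) on { 'x' }; L → E L a with FOLLOW(L) on { 'a', 'e', 'x' }; E → e a x with FOLLOW(E) on { 'e' }

Nullable non-terminals: E, L.
FIRST sets used below: FIRST(L) = { 'a', 'e', 'x', ε }, FIRST(E) = { 'a', 'e', 'x', ε }

E: nullable alternative(s) E → L L; FOLLOW(E) = { 'a', 'e', 'x' }
  E → e a x: FIRST \ {ε} = { 'e' } — overlaps FOLLOW(E) on { 'e' }: CONFLICT
  E → L L: FIRST \ {ε} = { 'a', 'e', 'x' } — this is the only nullable alternative, skip

L: nullable alternative(s) L → ε; FOLLOW(L) = { $, 'a', 'e', 'x' }
  L → L x: FIRST \ {ε} = { 'a', 'e', 'x' } — overlaps FOLLOW(L) on { 'a', 'e', 'x' }: CONFLICT
  L → ε: FIRST \ {ε} = { } — this is the only nullable alternative, skip
  L → x x: FIRST \ {ε} = { 'x' } — overlaps FOLLOW(L) on { 'x' }: CONFLICT
  L → E L a: FIRST \ {ε} = { 'a', 'e', 'x' } — overlaps FOLLOW(L) on { 'a', 'e', 'x' }: CONFLICT

So the grammar has 4 FIRST/FOLLOW conflicts (marked CONFLICT above).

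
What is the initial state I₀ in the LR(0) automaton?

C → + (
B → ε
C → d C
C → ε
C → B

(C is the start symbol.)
{ [B → .], [C → . + (], [C → . B], [C → . d C], [C → .], [C' → . C] }

First, augment the grammar with C' → C
I₀ = CLOSURE({ [C' → . C] }):
  [C' → . C] has the dot before C: add [C → . + (], [C → . d C], [C → .], [C → . B]
  [C → . B] has the dot before B: add [B → .]
No further items can be added.

I₀ = { [B → .], [C → . + (], [C → . B], [C → . d C], [C → .], [C' → . C] }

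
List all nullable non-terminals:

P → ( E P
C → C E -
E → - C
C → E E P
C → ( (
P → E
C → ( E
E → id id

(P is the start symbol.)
None

A non-terminal is nullable if it can derive ε (the empty string): either it has an ε-production, or it has a production whose right-hand side consists entirely of nullable non-terminals.

There are no ε-productions, so no non-terminal can derive ε.
No non-terminals are nullable.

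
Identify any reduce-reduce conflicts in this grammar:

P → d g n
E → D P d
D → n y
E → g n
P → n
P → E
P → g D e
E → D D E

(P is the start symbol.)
Yes — I16: [E → D D E .] vs [P → E .]

Augment with P' → P and build the canonical LR(0) collection (I0 = CLOSURE({[P' → . P]}), then GOTO on every symbol after a dot until no new states appear). It has 17 states:
  I0: { [D → . n y], [E → . D D E], [E → . D P d], [E → . g n], [P → . E], [P → . d g n], [P → . g D e], [P → . n], [P' → . P] }  — shift
  I1: { [D → . n y], [E → . D D E], [E → . D P d], [E → . g n], [E → D . D E], [E → D . P d], [P → . E], [P → . d g n], [P → . g D e], [P → . n] }  — shift
  I2: { [P → E .] }  — reduce
  I3: { [P' → P .] }  — accept
  I4: { [P → d . g n] }  — shift
  I5: { [D → . n y], [E → g . n], [P → g . D e] }  — shift
  I6: { [D → n . y], [P → n .] }  — shift, reduce
  I7: { [D → n y .] }  — reduce
  I8: { [P → g D . e] }  — shift
  I9: { [D → n . y], [E → g n .] }  — shift, reduce
  I10: { [P → g D e .] }  — reduce
  I11: { [P → d g . n] }  — shift
  I12: { [P → d g n .] }  — reduce
  I13: { [D → . n y], [E → . D D E], [E → . D P d], [E → . g n], [E → D . D E], [E → D . P d], [E → D D . E], [P → . E], [P → . d g n], [P → . g D e], [P → . n] }  — shift
  I14: { [E → D P . d] }  — shift
  I15: { [E → D P d .] }  — reduce
  I16: { [E → D D E .], [P → E .] }  — 2 reduces

I16 contains complete items [E → D D E .], [P → E .] — reduce-reduce conflict.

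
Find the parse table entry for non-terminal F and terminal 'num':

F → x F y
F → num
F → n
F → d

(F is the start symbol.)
To find M[F, 'num'], we find productions for F where 'num' is in the predict set (PREDICT(N → α) = (FIRST(α) \ {ε}) ∪ (FOLLOW(N) if α ⇒* ε)).

F → x F y: PREDICT = { 'x' }
F → num: PREDICT = { 'num' }
  'num' is in predict set, so this production goes in M[F, 'num']
F → n: PREDICT = { 'n' }
F → d: PREDICT = { 'd' }

M[F, 'num'] = F → num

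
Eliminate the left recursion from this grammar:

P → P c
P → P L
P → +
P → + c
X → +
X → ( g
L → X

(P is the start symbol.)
P → + P'
P → + c P'
P' → c P'
P' → L P'
P' → ε
X → +
X → ( g
L → X

P is directly left-recursive. The standard transformation for
  A → A α₁ | ... | A α_m | β₁ | ... | β_n
is
  A  → β₁ A' | ... | β_n A'
  A' → α₁ A' | ... | α_m A' | ε

P → + becomes P → + P'
P → + c becomes P → + c P'
P → P c becomes P' → c P'
P → P L becomes P' → L P'
Add P' → ε

Productions for other non-terminals are unchanged:
  X → +
  X → ( g
  L → X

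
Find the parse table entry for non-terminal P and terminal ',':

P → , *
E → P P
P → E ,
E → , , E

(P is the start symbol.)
To find M[P, ','], we find productions for P where ',' is in the predict set (PREDICT(N → α) = (FIRST(α) \ {ε}) ∪ (FOLLOW(N) if α ⇒* ε)).

Relevant sets:
  FIRST(E) = { ',' }

P → , *: PREDICT = { ',' }
  ',' is in predict set, so this production goes in M[P, ',']
P → E ,: PREDICT = { ',' }
  ',' is in predict set, so this production goes in M[P, ',']

M[P, ','] = P → , *, P → E ,  (a multiply-defined cell — the grammar is not LL(1))

Answer: P → , *, P → E ,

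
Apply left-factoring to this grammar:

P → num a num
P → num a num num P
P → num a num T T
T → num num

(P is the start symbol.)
P → num a num P'
P' → ε
P' → num P
P' → T T
T → num num

Left-factoring transforms A → αβ₁ | αβ₂ into A → αA' and A' → β₁ | β₂
(α is the longest common prefix among the alternatives). Repeat until
no nonterminal has two alternatives with a common prefix.

Round 1: P has alternatives sharing prefix 'num a num'. Introduce P': P → num a num P'
  Add: P' → ε
  Add: P' → num P
  Add: P' → T T

No remaining common prefixes — done.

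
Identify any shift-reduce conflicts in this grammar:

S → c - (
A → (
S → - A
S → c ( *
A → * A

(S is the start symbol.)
Augment with S' → S and build the canonical LR(0) collection (I0 = CLOSURE({[S' → . S]}), then GOTO on every symbol after a dot until no new states appear). It has 12 states:
  I0: { [S → . - A], [S → . c ( *], [S → . c - (], [S' → . S] }  — shift
  I1: { [A → . (], [A → . * A], [S → - . A] }  — shift
  I2: { [S' → S .] }  — accept
  I3: { [S → c . ( *], [S → c . - (] }  — shift
  I4: { [S → c ( . *] }  — shift
  I5: { [S → c - . (] }  — shift
  I6: { [S → c - ( .] }  — reduce
  I7: { [S → c ( * .] }  — reduce
  I8: { [A → ( .] }  — reduce
  I9: { [A → * . A], [A → . (], [A → . * A] }  — shift
  I10: { [S → - A .] }  — reduce
  I11: { [A → * A .] }  — reduce

No state contains both a complete item and a shift item.

Answer: No shift-reduce conflicts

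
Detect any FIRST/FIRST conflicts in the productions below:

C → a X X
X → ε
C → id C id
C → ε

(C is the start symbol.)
A FIRST/FIRST conflict occurs when two productions N → α and N → β for the same non-terminal have FIRST(α) ∩ FIRST(β) ≠ ∅ (with ε ∈ FIRST of a nullable right-hand side, so two nullable alternatives also conflict).

Productions for C:
  C → a X X: FIRST = { 'a' }
  C → id C id: FIRST = { 'id' }
  C → ε: FIRST = { ε }
X has only one production, so no FIRST/FIRST conflict is possible there.

All alternatives of each non-terminal have pairwise disjoint FIRST sets.

Answer: No FIRST/FIRST conflicts.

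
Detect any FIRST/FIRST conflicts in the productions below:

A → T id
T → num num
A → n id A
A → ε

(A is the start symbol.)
FIRST sets of the non-terminals at (or reachable through a nullable prefix from) the front of some alternative:
  FIRST(T) = { 'num' }

Productions for A:
  A → T id: FIRST = { 'num' }
  A → n id A: FIRST = { 'n' }
  A → ε: FIRST = { ε }
T has only one production, so no FIRST/FIRST conflict is possible there.

All alternatives of each non-terminal have pairwise disjoint FIRST sets.

Answer: No FIRST/FIRST conflicts.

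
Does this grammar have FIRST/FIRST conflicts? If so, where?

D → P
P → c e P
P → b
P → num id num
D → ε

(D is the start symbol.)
FIRST sets of the non-terminals at (or reachable through a nullable prefix from) the front of some alternative:
  FIRST(P) = { 'b', 'c', 'num' }

Productions for D:
  D → P: FIRST = { 'b', 'c', 'num' }
  D → ε: FIRST = { ε }
Productions for P:
  P → c e P: FIRST = { 'c' }
  P → b: FIRST = { 'b' }
  P → num id num: FIRST = { 'num' }

All alternatives of each non-terminal have pairwise disjoint FIRST sets.

Answer: No FIRST/FIRST conflicts.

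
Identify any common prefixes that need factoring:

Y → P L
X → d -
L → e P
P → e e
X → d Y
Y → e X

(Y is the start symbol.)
Yes, X has productions with common prefix 'd'

Left-factoring is needed when two productions for the same non-terminal
share a common prefix on the right-hand side.

Productions for Y:
  Y → P L
  Y → e X
Productions for X:
  X → d -
  X → d Y

Found common prefix 'd' in productions for X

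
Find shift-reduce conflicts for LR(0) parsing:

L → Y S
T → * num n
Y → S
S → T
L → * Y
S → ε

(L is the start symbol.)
A shift-reduce conflict occurs when an LR(0) state has both:
  - a complete (reduce) item [A → α .] (dot at the end), and
  - a shift item [B → β . c γ] (dot before a terminal).

Augment with L' → L and build the canonical LR(0) collection (I0 = CLOSURE({[L' → . L]}), then GOTO on every symbol after a dot until no new states appear). It has 11 states:
  I0: { [L → . * Y], [L → . Y S], [L' → . L], [S → . T], [S → .], [T → . * num n], [Y → . S] }  — shift, reduce
  I1: { [L → * . Y], [S → . T], [S → .], [T → * . num n], [T → . * num n], [Y → . S] }  — shift, reduce
  I2: { [L' → L .] }  — accept
  I3: { [Y → S .] }  — reduce
  I4: { [S → T .] }  — reduce
  I5: { [L → Y . S], [S → . T], [S → .], [T → . * num n] }  — shift, reduce
  I6: { [T → * . num n] }  — shift
  I7: { [L → Y S .] }  — reduce
  I8: { [T → * num . n] }  — shift
  I9: { [T → * num n .] }  — reduce
  I10: { [L → * Y .] }  — reduce

I0 contains reduce item [S → .] and shift items [L → . * Y], [T → . * num n] — shift-reduce conflict.
I1 contains reduce item [S → .] and shift items [T → . * num n], [T → * . num n] — shift-reduce conflict.
I5 contains reduce item [S → .] and shift item [T → . * num n] — shift-reduce conflict.

Answer: Yes — I0: [S → .] vs [L → . * Y]; I1: [S → .] vs [T → . * num n]; I5: [S → .] vs [T → . * num n]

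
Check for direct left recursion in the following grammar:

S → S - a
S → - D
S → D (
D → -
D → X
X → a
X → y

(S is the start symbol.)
Yes, S is left-recursive

S → S - a: LEFT RECURSIVE (starts with S)
S → - D: starts with '-'
S → D (: starts with D
D → -: starts with '-'
D → X: starts with X
X → a: starts with a
X → y: starts with y

The grammar has direct left recursion on: S.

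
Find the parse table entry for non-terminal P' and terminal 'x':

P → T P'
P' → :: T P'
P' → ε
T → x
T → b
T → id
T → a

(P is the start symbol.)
Empty (error entry)

To find M[P', 'x'], we find productions for P' where 'x' is in the predict set (PREDICT(N → α) = (FIRST(α) \ {ε}) ∪ (FOLLOW(N) if α ⇒* ε)).

Relevant sets:
  FOLLOW(P') = { $ }

P' → :: T P': PREDICT = { '::' }
P' → ε: PREDICT = { $ }

M[P', 'x'] is empty (no production applies)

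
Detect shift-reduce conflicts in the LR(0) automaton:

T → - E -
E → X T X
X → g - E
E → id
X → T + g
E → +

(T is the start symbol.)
No shift-reduce conflicts

A shift-reduce conflict occurs when an LR(0) state has both:
  - a complete (reduce) item [A → α .] (dot at the end), and
  - a shift item [B → β . c γ] (dot before a terminal).

Augment with T' → T and build the canonical LR(0) collection (I0 = CLOSURE({[T' → . T]}), then GOTO on every symbol after a dot until no new states appear). It has 16 states:
  I0: { [T → . - E -], [T' → . T] }  — shift
  I1: { [E → . +], [E → . X T X], [E → . id], [T → - . E -], [T → . - E -], [X → . T + g], [X → . g - E] }  — shift
  I2: { [T' → T .] }  — accept
  I3: { [E → + .] }  — reduce
  I4: { [T → - E . -] }  — shift
  I5: { [X → T . + g] }  — shift
  I6: { [E → X . T X], [T → . - E -] }  — shift
  I7: { [X → g . - E] }  — shift
  I8: { [E → id .] }  — reduce
  I9: { [E → . +], [E → . X T X], [E → . id], [T → . - E -], [X → . T + g], [X → . g - E], [X → g - . E] }  — shift
  I10: { [X → g - E .] }  — reduce
  I11: { [E → X T . X], [T → . - E -], [X → . T + g], [X → . g - E] }  — shift
  I12: { [E → X T X .] }  — reduce
  I13: { [X → T + . g] }  — shift
  I14: { [X → T + g .] }  — reduce
  I15: { [T → - E - .] }  — reduce

No state contains both a complete item and a shift item.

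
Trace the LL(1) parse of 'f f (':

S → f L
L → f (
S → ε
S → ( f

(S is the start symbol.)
Stack is shown with the top on the left.

Stack  Input    Action
----------------------
S $    f f ( $  output S → f L
f L $  f f ( $  match 'f'
L $    f ( $    output L → f (
f ( $  f ( $    match 'f'
( $    ( $      match '('
$      $        accept

The string is accepted.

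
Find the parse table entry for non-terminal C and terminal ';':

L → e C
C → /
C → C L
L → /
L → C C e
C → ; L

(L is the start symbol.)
To find M[C, ';'], we find productions for C where ';' is in the predict set (PREDICT(N → α) = (FIRST(α) \ {ε}) ∪ (FOLLOW(N) if α ⇒* ε)).

Relevant sets:
  FIRST(C) = { '/', ';' }

C → /: PREDICT = { '/' }
C → C L: PREDICT = { '/', ';' }
  ';' is in predict set, so this production goes in M[C, ';']
C → ; L: PREDICT = { ';' }
  ';' is in predict set, so this production goes in M[C, ';']

M[C, ';'] = C → C L, C → ; L  (a multiply-defined cell — the grammar is not LL(1))

Answer: C → C L, C → ; L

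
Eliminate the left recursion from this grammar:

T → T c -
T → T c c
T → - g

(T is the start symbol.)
T → - g T'
T' → c - T'
T' → c c T'
T' → ε

T is directly left-recursive. The standard transformation for
  A → A α₁ | ... | A α_m | β₁ | ... | β_n
is
  A  → β₁ A' | ... | β_n A'
  A' → α₁ A' | ... | α_m A' | ε

T → - g becomes T → - g T'
T → T c - becomes T' → c - T'
T → T c c becomes T' → c c T'
Add T' → ε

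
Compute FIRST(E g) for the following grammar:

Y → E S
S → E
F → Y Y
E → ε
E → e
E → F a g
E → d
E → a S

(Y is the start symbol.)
{ 'a', 'd', 'e', 'g' }

FIRST sets of the non-terminals involved (from the grammar, by fixed-point iteration):
  FIRST(E) = { 'a', 'd', 'e', ε }

To compute FIRST(E g), process the symbols left to right:
Symbol E is a non-terminal. Add FIRST(E) \ {ε} = { 'a', 'd', 'e' }
E is nullable (ε ∈ FIRST(E)), continue to the next symbol.
Symbol g is a terminal. Add 'g' and stop.
FIRST(E g) = { 'a', 'd', 'e', 'g' }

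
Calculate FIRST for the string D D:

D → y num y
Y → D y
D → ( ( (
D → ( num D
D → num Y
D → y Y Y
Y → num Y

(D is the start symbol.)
{ '(', 'num', 'y' }

FIRST sets of the non-terminals involved (from the grammar, by fixed-point iteration):
  FIRST(D) = { '(', 'num', 'y' }

To compute FIRST(D D), process the symbols left to right:
Symbol D is a non-terminal. Add FIRST(D) \ {ε} = { '(', 'num', 'y' }
D is not nullable (ε ∉ FIRST(D)), so stop here.
FIRST(D D) = { '(', 'num', 'y' }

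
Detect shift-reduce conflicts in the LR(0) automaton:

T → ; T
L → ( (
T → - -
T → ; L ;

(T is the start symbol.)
No shift-reduce conflicts

A shift-reduce conflict occurs when an LR(0) state has both:
  - a complete (reduce) item [A → α .] (dot at the end), and
  - a shift item [B → β . c γ] (dot before a terminal).

Augment with T' → T and build the canonical LR(0) collection (I0 = CLOSURE({[T' → . T]}), then GOTO on every symbol after a dot until no new states appear). It has 10 states:
  I0: { [T → . - -], [T → . ; L ;], [T → . ; T], [T' → . T] }  — shift
  I1: { [T → - . -] }  — shift
  I2: { [L → . ( (], [T → . - -], [T → . ; L ;], [T → . ; T], [T → ; . L ;], [T → ; . T] }  — shift
  I3: { [T' → T .] }  — accept
  I4: { [L → ( . (] }  — shift
  I5: { [T → ; L . ;] }  — shift
  I6: { [T → ; T .] }  — reduce
  I7: { [T → ; L ; .] }  — reduce
  I8: { [L → ( ( .] }  — reduce
  I9: { [T → - - .] }  — reduce

No state contains both a complete item and a shift item.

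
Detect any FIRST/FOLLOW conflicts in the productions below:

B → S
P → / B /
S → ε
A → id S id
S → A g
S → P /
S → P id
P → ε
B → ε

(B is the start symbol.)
Nullable non-terminals: B, P, S.
FIRST sets used below: FIRST(S) = { '/', 'id', ε }, FIRST(A) = { 'id' }, FIRST(P) = { '/', ε }

B: nullable alternative(s) B → S, B → ε; FOLLOW(B) = { $, '/' }
  B → S: FIRST \ {ε} = { '/', 'id' } — overlaps FOLLOW(B) on { '/' }: CONFLICT
  B → ε: FIRST \ {ε} = { } — disjoint from FOLLOW(B)

P: nullable alternative(s) P → ε; FOLLOW(P) = { '/', 'id' }
  P → / B /: FIRST \ {ε} = { '/' } — overlaps FOLLOW(P) on { '/' }: CONFLICT
  P → ε: FIRST \ {ε} = { } — this is the only nullable alternative, skip

S: nullable alternative(s) S → ε; FOLLOW(S) = { $, '/', 'id' }
  S → ε: FIRST \ {ε} = { } — this is the only nullable alternative, skip
  S → A g: FIRST \ {ε} = { 'id' } — overlaps FOLLOW(S) on { 'id' }: CONFLICT
  S → P /: FIRST \ {ε} = { '/' } — overlaps FOLLOW(S) on { '/' }: CONFLICT
  S → P id: FIRST \ {ε} = { '/', 'id' } — overlaps FOLLOW(S) on { '/', 'id' }: CONFLICT

A has no nullable alternative, so no FIRST/FOLLOW check is needed there.

So the grammar has 5 FIRST/FOLLOW conflicts (marked CONFLICT above).

Answer: Yes. B → S with FOLLOW(B) on { '/' }; P → '/' B '/' with FOLLOW(P) on { '/' }; S → A g with FOLLOW(S) on { 'id' }; S → P '/' with FOLLOW(S) on { '/' }; S → P id with FOLLOW(S) on { '/', 'id' }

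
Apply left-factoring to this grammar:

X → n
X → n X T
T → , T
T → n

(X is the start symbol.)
Left-factoring transforms A → αβ₁ | αβ₂ into A → αA' and A' → β₁ | β₂
(α is the longest common prefix among the alternatives). Repeat until
no nonterminal has two alternatives with a common prefix.

Round 1: X has alternatives sharing prefix 'n'. Introduce X': X → n X'
  Add: X' → ε
  Add: X' → X T

No remaining common prefixes — done.

Resulting grammar:
X → n X'
X' → ε
X' → X T
T → , T
T → n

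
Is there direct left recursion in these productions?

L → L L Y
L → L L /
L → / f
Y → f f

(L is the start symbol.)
Yes, L is left-recursive

Direct left recursion occurs when N → N α for some non-terminal N (the right-hand side begins with the left-hand side itself).

L → L L Y: LEFT RECURSIVE (starts with L)
L → L L /: LEFT RECURSIVE (starts with L)
L → / f: starts with '/'
Y → f f: starts with f

The grammar has direct left recursion on: L.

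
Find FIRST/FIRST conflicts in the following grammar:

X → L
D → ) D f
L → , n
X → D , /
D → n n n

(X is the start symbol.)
A FIRST/FIRST conflict occurs when two productions N → α and N → β for the same non-terminal have FIRST(α) ∩ FIRST(β) ≠ ∅ (with ε ∈ FIRST of a nullable right-hand side, so two nullable alternatives also conflict).

FIRST sets of the non-terminals at (or reachable through a nullable prefix from) the front of some alternative:
  FIRST(L) = { ',' }
  FIRST(D) = { ')', 'n' }

Productions for X:
  X → L: FIRST = { ',' }
  X → D , /: FIRST = { ')', 'n' }
Productions for D:
  D → ) D f: FIRST = { ')' }
  D → n n n: FIRST = { 'n' }
L has only one production, so no FIRST/FIRST conflict is possible there.

All alternatives of each non-terminal have pairwise disjoint FIRST sets.

Answer: No FIRST/FIRST conflicts.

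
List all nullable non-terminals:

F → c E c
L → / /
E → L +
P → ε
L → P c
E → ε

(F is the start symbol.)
ε-productions: P → ε, E → ε
So P, E are immediately nullable.
No further non-terminal can be added: every production for the remaining non-terminals contains a terminal or a non-nullable non-terminal.
Nullable = { 'E', 'P' }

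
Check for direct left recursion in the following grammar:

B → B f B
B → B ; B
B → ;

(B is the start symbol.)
Yes, B is left-recursive

B → B f B: LEFT RECURSIVE (starts with B)
B → B ; B: LEFT RECURSIVE (starts with B)
B → ;: starts with ';'

The grammar has direct left recursion on: B.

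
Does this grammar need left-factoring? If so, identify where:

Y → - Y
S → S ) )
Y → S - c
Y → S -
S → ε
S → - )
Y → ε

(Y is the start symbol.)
Left-factoring is needed when two productions for the same non-terminal
share a common prefix on the right-hand side.

Productions for Y:
  Y → - Y
  Y → S - c
  Y → S -
  Y → ε
Productions for S:
  S → S ) )
  S → ε
  S → - )

Found common prefix 'S -' in productions for Y

Answer: Yes, Y has productions with common prefix 'S -'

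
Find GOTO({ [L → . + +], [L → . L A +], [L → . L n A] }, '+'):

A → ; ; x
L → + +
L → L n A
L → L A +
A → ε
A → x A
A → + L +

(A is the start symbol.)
GOTO(I, '+') = CLOSURE({ [A → αX.β] : [A → α.Xβ] ∈ I, X = '+' })

Items with dot before '+', with the dot advanced:
  [L → . + +] → [L → + . +]
Closure adds nothing (no advanced item has the dot before a non-terminal).

GOTO = { [L → + . +] }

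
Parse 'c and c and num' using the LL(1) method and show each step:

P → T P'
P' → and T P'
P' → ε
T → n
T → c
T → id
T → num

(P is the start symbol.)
LL(1) parsing maintains a stack (initially the start symbol over $) and the input. At each step: if the stack top is a terminal, match it against the current input token; if it is a non-terminal N, replace it with the RHS of M[N, lookahead] (the unique production whose predict set contains the lookahead).

Stack is shown with the top on the left.

Stack       Input              Action
-------------------------------------
P $         c and c and num $  output P → T P'
T P' $      c and c and num $  output T → c
c P' $      c and c and num $  match 'c'
P' $        and c and num $    output P' → and T P'
and T P' $  and c and num $    match 'and'
T P' $      c and num $        output T → c
c P' $      c and num $        match 'c'
P' $        and num $          output P' → and T P'
and T P' $  and num $          match 'and'
T P' $      num $              output T → num
num P' $    num $              match 'num'
P' $        $                  output P' → ε
$           $                  accept

The string is accepted.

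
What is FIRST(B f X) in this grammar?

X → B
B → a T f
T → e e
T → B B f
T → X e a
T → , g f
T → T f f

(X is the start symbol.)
FIRST sets of the non-terminals involved (from the grammar, by fixed-point iteration):
  FIRST(B) = { 'a' }

To compute FIRST(B f X), process the symbols left to right:
Symbol B is a non-terminal. Add FIRST(B) \ {ε} = { 'a' }
B is not nullable (ε ∉ FIRST(B)), so stop here.
FIRST(B f X) = { 'a' }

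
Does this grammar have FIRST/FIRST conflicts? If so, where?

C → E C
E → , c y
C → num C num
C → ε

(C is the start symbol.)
No FIRST/FIRST conflicts.

A FIRST/FIRST conflict occurs when two productions N → α and N → β for the same non-terminal have FIRST(α) ∩ FIRST(β) ≠ ∅ (with ε ∈ FIRST of a nullable right-hand side, so two nullable alternatives also conflict).

FIRST sets of the non-terminals at (or reachable through a nullable prefix from) the front of some alternative:
  FIRST(E) = { ',' }

Productions for C:
  C → E C: FIRST = { ',' }
  C → num C num: FIRST = { 'num' }
  C → ε: FIRST = { ε }
E has only one production, so no FIRST/FIRST conflict is possible there.

All alternatives of each non-terminal have pairwise disjoint FIRST sets.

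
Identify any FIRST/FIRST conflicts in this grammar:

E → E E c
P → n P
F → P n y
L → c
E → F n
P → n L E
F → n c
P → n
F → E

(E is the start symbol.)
Yes. E → E E c / E → F n on { 'n' }; P → n P / P → n L E on { 'n' }; P → n P / P → n on { 'n' }; P → n L E / P → n on { 'n' }; F → P n y / F → n c on { 'n' }; F → P n y / F → E on { 'n' }; F → n c / F → E on { 'n' }

A FIRST/FIRST conflict occurs when two productions N → α and N → β for the same non-terminal have FIRST(α) ∩ FIRST(β) ≠ ∅ (with ε ∈ FIRST of a nullable right-hand side, so two nullable alternatives also conflict).

FIRST sets of the non-terminals at (or reachable through a nullable prefix from) the front of some alternative:
  FIRST(E) = { 'n' }
  FIRST(F) = { 'n' }
  FIRST(P) = { 'n' }

Productions for E:
  E → E E c: FIRST = { 'n' }
  E → F n: FIRST = { 'n' }
Productions for P:
  P → n P: FIRST = { 'n' }
  P → n L E: FIRST = { 'n' }
  P → n: FIRST = { 'n' }
Productions for F:
  F → P n y: FIRST = { 'n' }
  F → n c: FIRST = { 'n' }
  F → E: FIRST = { 'n' }
L has only one production, so no FIRST/FIRST conflict is possible there.

Conflict for E: E → E E c and E → F n
  Overlap: { 'n' }
Conflict for P: P → n P and P → n L E
  Overlap: { 'n' }
Conflict for P: P → n P and P → n
  Overlap: { 'n' }
Conflict for P: P → n L E and P → n
  Overlap: { 'n' }
Conflict for F: F → P n y and F → n c
  Overlap: { 'n' }
Conflict for F: F → P n y and F → E
  Overlap: { 'n' }
Conflict for F: F → n c and F → E
  Overlap: { 'n' }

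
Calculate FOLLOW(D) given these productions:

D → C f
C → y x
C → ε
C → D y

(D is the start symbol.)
D is the start symbol, so $ ∈ FOLLOW(D).
In C → D y: D is followed by y, add FIRST(y) \ {ε} = { 'y' }

Taking the union: FOLLOW(D) = { $, 'y' }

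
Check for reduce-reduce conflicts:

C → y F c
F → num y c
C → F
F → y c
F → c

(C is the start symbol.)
A reduce-reduce conflict occurs when an LR(0) state has two complete items [A → α .] and [B → β .] — both call for a reduction, and with no lookahead the parser cannot choose between them.

Augment with C' → C and build the canonical LR(0) collection (I0 = CLOSURE({[C' → . C]}), then GOTO on every symbol after a dot until no new states appear). It has 13 states:
  I0: { [C → . F], [C → . y F c], [C' → . C], [F → . c], [F → . num y c], [F → . y c] }  — shift
  I1: { [C' → C .] }  — accept
  I2: { [C → F .] }  — reduce
  I3: { [F → c .] }  — reduce
  I4: { [F → num . y c] }  — shift
  I5: { [C → y . F c], [F → . c], [F → . num y c], [F → . y c], [F → y . c] }  — shift
  I6: { [C → y F . c] }  — shift
  I7: { [F → c .], [F → y c .] }  — 2 reduces
  I8: { [F → y . c] }  — shift
  I9: { [F → y c .] }  — reduce
  I10: { [C → y F c .] }  — reduce
  I11: { [F → num y . c] }  — shift
  I12: { [F → num y c .] }  — reduce

I7 contains complete items [F → c .], [F → y c .] — reduce-reduce conflict.

Answer: Yes — I7: [F → c .] vs [F → y c .]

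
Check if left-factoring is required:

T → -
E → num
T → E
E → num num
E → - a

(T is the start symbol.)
Left-factoring is needed when two productions for the same non-terminal
share a common prefix on the right-hand side.

Productions for T:
  T → -
  T → E
Productions for E:
  E → num
  E → num num
  E → - a

Found common prefix 'num' in productions for E

Answer: Yes, E has productions with common prefix 'num'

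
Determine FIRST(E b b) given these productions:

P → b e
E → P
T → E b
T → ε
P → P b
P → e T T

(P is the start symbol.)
{ 'b', 'e' }

FIRST sets of the non-terminals involved (from the grammar, by fixed-point iteration):
  FIRST(E) = { 'b', 'e' }

To compute FIRST(E b b), process the symbols left to right:
Symbol E is a non-terminal. Add FIRST(E) \ {ε} = { 'b', 'e' }
E is not nullable (ε ∉ FIRST(E)), so stop here.
FIRST(E b b) = { 'b', 'e' }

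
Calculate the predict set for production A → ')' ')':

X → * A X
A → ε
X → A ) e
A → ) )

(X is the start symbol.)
{ ')' }

PREDICT(A → ')' ')') = (FIRST(RHS) \ {ε}) ∪ (FOLLOW(A) if ε ∈ FIRST(RHS), i.e. RHS ⇒* ε)
FIRST(')' ')') = { ')' }
ε ∉ FIRST(')' ')'), so FOLLOW(A) is not added.
PREDICT(A → ')' ')') = { ')' }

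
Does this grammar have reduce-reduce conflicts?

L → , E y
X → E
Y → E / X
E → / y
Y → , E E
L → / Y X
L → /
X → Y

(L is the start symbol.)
No reduce-reduce conflicts

Augment with L' → L and build the canonical LR(0) collection (I0 = CLOSURE({[L' → . L]}), then GOTO on every symbol after a dot until no new states appear). It has 18 states:
  I0: { [L → . , E y], [L → . / Y X], [L → . /], [L' → . L] }  — shift
  I1: { [E → . / y], [L → , . E y] }  — shift
  I2: { [E → . / y], [L → / . Y X], [L → / .], [Y → . , E E], [Y → . E / X] }  — shift, reduce
  I3: { [L' → L .] }  — accept
  I4: { [E → . / y], [Y → , . E E] }  — shift
  I5: { [E → / . y] }  — shift
  I6: { [Y → E . / X] }  — shift
  I7: { [E → . / y], [L → / Y . X], [X → . E], [X → . Y], [Y → . , E E], [Y → . E / X] }  — shift
  I8: { [X → E .], [Y → E . / X] }  — shift, reduce
  I9: { [L → / Y X .] }  — reduce
  I10: { [X → Y .] }  — reduce
  I11: { [E → . / y], [X → . E], [X → . Y], [Y → . , E E], [Y → . E / X], [Y → E / . X] }  — shift
  I12: { [Y → E / X .] }  — reduce
  I13: { [E → / y .] }  — reduce
  I14: { [E → . / y], [Y → , E . E] }  — shift
  I15: { [Y → , E E .] }  — reduce
  I16: { [L → , E . y] }  — shift
  I17: { [L → , E y .] }  — reduce

No state contains more than one complete item.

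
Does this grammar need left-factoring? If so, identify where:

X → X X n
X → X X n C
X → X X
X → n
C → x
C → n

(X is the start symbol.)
Left-factoring is needed when two productions for the same non-terminal
share a common prefix on the right-hand side.

Productions for X:
  X → X X n
  X → X X n C
  X → X X
  X → n
Productions for C:
  C → x
  C → n

Found common prefix 'X X' in productions for X

Answer: Yes, X has productions with common prefix 'X X'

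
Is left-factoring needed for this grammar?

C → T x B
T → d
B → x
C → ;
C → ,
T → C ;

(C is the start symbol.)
Left-factoring is needed when two productions for the same non-terminal
share a common prefix on the right-hand side.

Productions for C:
  C → T x B
  C → ;
  C → ,
Productions for T:
  T → d
  T → C ;

No common prefixes found.

Answer: No, left-factoring is not needed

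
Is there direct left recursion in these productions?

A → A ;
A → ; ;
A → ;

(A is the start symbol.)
Yes, A is left-recursive

Direct left recursion occurs when N → N α for some non-terminal N (the right-hand side begins with the left-hand side itself).

A → A ;: LEFT RECURSIVE (starts with A)
A → ; ;: starts with ';'
A → ;: starts with ';'

The grammar has direct left recursion on: A.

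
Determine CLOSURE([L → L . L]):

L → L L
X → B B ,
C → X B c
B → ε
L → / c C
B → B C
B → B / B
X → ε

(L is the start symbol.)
To compute CLOSURE, for each item [A → α.Bβ] where B is a non-terminal, add [B → .γ] for all productions B → γ; repeat for the newly added items until nothing changes.

Start with: [L → L . L]
  [L → L . L] has the dot before L: add [L → . L L], [L → . / c C]
No further items can be added.

CLOSURE = { [L → . / c C], [L → . L L], [L → L . L] }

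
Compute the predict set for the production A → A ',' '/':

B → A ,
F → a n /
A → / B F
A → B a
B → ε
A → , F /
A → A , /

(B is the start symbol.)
PREDICT(A → A ',' '/') = (FIRST(RHS) \ {ε}) ∪ (FOLLOW(A) if ε ∈ FIRST(RHS), i.e. RHS ⇒* ε)
FIRST(A) = { ',', '/', 'a' }
FIRST(A ',' '/') = { ',', '/', 'a' }
ε ∉ FIRST(A ',' '/'), so FOLLOW(A) is not added.
PREDICT(A → A ',' '/') = { ',', '/', 'a' }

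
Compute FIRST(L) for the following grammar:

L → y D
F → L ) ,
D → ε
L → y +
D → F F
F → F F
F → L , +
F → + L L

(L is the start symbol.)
To compute FIRST(L), examine every production with L on the left-hand side, reading each right-hand side left to right until a non-nullable symbol is reached.

From L → y D:
  - y is a terminal: add 'y' and stop
From L → y +:
  - y is a terminal: add 'y' and stop

Collecting: FIRST(L) = { 'y' }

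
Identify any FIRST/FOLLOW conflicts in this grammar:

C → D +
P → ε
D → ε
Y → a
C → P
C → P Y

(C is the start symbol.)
No FIRST/FOLLOW conflicts.

A FIRST/FOLLOW conflict occurs when a non-terminal N has a nullable alternative N → β (β ⇒* ε) and another alternative N → α with FIRST(α) ∩ FOLLOW(N) ≠ ∅: on such a lookahead the parser cannot decide between expanding α and letting N vanish via β.

Nullable non-terminals: C, D, P.
FIRST sets used below: FIRST(D) = { ε }, FIRST(P) = { ε }, FIRST(Y) = { 'a' }

C: nullable alternative(s) C → P; FOLLOW(C) = { $ }
  C → D +: FIRST \ {ε} = { '+' } — disjoint from FOLLOW(C)
  C → P: FIRST \ {ε} = { } — this is the only nullable alternative, skip
  C → P Y: FIRST \ {ε} = { 'a' } — disjoint from FOLLOW(C)
D has a nullable alternative but only one production, so nothing to check.
P has a nullable alternative but only one production, so nothing to check.

Y has no nullable alternative, so no FIRST/FOLLOW check is needed there.

No FIRST/FOLLOW conflicts found.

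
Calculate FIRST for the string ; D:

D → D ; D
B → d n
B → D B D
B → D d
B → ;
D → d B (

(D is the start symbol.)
To compute FIRST(; D), process the symbols left to right:
Symbol ; is a terminal. Add ';' and stop.
FIRST(; D) = { ';' }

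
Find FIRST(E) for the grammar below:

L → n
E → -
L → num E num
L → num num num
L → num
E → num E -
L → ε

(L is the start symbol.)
{ '-', 'num' }

To compute FIRST(E), examine every production with E on the left-hand side, reading each right-hand side left to right until a non-nullable symbol is reached.

From E → -:
  - '-' is a terminal: add '-' and stop
From E → num E -:
  - num is a terminal: add 'num' and stop

Collecting: FIRST(E) = { '-', 'num' }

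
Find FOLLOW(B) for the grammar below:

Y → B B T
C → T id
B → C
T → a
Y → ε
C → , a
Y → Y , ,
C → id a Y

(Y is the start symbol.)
{ ',', 'a', 'id' }

To compute FOLLOW(B), find every occurrence of B on a right-hand side N → α B β: add FIRST(β) \ {ε}, and if β is empty or nullable also add FOLLOW(N). Iterate to a fixed point.

In Y → B B T: B is followed by B T, add FIRST(B T) \ {ε} = { ',', 'a', 'id' }
In Y → B B T: B is followed by T, add FIRST(T) \ {ε} = { 'a' }

Taking the union: FOLLOW(B) = { ',', 'a', 'id' }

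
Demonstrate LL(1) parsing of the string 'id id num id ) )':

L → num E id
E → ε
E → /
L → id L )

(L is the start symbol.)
Stack is shown with the top on the left.

Stack           Input               Action
------------------------------------------
L $             id id num id ) ) $  output L → id L )
id L ) $        id id num id ) ) $  match 'id'
L ) $           id num id ) ) $     output L → id L )
id L ) ) $      id num id ) ) $     match 'id'
L ) ) $         num id ) ) $        output L → num E id
num E id ) ) $  num id ) ) $        match 'num'
E id ) ) $      id ) ) $            output E → ε
id ) ) $        id ) ) $            match 'id'
) ) $           ) ) $               match ')'
) $             ) $                 match ')'
$               $                   accept

The string is accepted.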